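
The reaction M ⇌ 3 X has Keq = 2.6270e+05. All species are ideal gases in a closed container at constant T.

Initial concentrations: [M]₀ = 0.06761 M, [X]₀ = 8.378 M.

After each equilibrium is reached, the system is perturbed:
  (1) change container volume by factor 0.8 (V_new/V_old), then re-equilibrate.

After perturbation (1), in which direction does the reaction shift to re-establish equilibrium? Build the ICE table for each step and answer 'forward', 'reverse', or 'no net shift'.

Direction: reverse

Q₀ = 8698 vs Keq = 2.6270e+05 ⇒ Q<K, forward
Step 1:
                   M          X
  Initial    0.06761      8.378
  Change    -0.06521     0.1956
  Equil     0.002399      8.574
  solve Keq expr → x = 0.06521; check Q = 2.6270e+05
Then change container volume by factor 0.8 (V_new/V_old).
Step 2:
                   M          X
  Initial   0.002999      10.72
  Change     0.00168  -0.005041
  Equil     0.004679      10.71
  solve Keq expr → x = -0.00168; check Q = 2.6270e+05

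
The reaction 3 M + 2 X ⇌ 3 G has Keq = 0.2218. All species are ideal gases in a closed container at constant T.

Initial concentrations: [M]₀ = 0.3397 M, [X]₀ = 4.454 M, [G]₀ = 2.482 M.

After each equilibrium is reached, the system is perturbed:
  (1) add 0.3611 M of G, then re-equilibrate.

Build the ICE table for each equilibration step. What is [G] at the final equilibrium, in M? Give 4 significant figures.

Q₀ = 19.66 vs Keq = 0.2218 ⇒ Q>K, reverse
Step 1:
                  M         X         G
  init       0.3397     4.454     2.482
  Δ          0.6867    0.4578   -0.6867
  eq          1.026     4.912     1.795
  solve Keq expr → x = -0.2289; check Q = 0.2218
Then add 0.3611 M of G.
Step 2:
                  M         X         G
  init        1.026     4.912     2.156
  Δ          0.1232   0.08215   -0.1232
  eq           1.15     4.994     2.033
  solve Keq expr → x = -0.04107; check Q = 0.2218

[G]_eq = 2.033 M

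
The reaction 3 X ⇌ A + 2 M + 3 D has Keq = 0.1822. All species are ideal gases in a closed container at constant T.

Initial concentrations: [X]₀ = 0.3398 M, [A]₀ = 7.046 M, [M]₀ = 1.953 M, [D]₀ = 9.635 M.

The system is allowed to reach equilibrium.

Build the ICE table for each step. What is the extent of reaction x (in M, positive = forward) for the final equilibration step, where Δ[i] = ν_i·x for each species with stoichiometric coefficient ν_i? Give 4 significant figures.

Q₀ = 6.1268e+05 vs Keq = 0.1822 ⇒ Q>K, reverse
Step 1:
                  X         A         M         D
  I          0.3398     7.046     1.953     9.635
  C           2.846   -0.9487    -1.897    -2.846
  E           3.186     6.097   0.05557     6.789
  solve Keq expr → x = -0.9487; check Q = 0.1822

x = -0.9487 M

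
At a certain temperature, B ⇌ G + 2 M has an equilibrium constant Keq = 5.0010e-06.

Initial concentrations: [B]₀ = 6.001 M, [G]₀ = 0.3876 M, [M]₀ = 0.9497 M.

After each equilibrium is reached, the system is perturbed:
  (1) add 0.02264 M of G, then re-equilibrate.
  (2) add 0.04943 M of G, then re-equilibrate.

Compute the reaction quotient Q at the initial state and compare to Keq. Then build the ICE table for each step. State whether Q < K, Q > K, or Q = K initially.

Q₀ = 0.05825 vs Keq = 5.0010e-06 ⇒ Q>K, reverse
Step 1:
                  B         G         M
  init        6.001    0.3876    0.9497
  Δ          0.3866   -0.3866   -0.7732
  eq          6.388  0.001025    0.1765
  solve Keq expr → x = -0.3866; check Q = 5.0010e-06
Then add 0.02264 M of G.
Step 2:
                  B         G         M
  init        6.388   0.02366    0.1765
  Δ         0.02185  -0.02185   -0.0437
  eq          6.409  0.001816    0.1329
  solve Keq expr → x = -0.02185; check Q = 5.0010e-06
Then add 0.04943 M of G.
Step 3:
                  B         G         M
  init        6.409   0.05125    0.1329
  Δ         0.03984  -0.03984  -0.07968
  eq          6.449   0.01141   0.05317
  solve Keq expr → x = -0.03984; check Q = 5.0010e-06

Q₀ = 0.05825; Q > K (proceeds reverse)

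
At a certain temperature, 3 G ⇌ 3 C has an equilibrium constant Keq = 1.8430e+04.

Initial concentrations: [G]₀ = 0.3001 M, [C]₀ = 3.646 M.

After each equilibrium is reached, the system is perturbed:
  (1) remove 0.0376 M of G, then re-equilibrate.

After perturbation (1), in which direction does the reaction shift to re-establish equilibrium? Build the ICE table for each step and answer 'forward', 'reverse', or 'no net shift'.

Direction: reverse

Q₀ = 1793 vs Keq = 1.8430e+04 ⇒ Q<K, forward
Step 1:
                   G          C
  init        0.3001      3.646
  Δ          -0.1562     0.1562
  eq          0.1439      3.802
  solve Keq expr → x = 0.05205; check Q = 1.8430e+04
Then remove 0.0376 M of G.
Step 2:
                   G          C
  init        0.1063      3.802
  Δ          0.03623   -0.03623
  eq          0.1426      3.766
  solve Keq expr → x = -0.01208; check Q = 1.8430e+04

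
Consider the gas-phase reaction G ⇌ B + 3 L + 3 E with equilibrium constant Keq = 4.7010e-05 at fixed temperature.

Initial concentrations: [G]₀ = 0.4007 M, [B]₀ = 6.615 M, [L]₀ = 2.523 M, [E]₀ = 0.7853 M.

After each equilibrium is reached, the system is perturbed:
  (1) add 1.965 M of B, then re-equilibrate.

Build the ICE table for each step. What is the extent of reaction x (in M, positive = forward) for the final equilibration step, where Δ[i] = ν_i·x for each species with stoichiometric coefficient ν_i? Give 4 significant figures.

x = -2.7593e-04 M

Q₀ = 128.4 vs Keq = 4.7010e-05 ⇒ Q>K, reverse
Step 1:
                   G          B          L          E
  Initial     0.4007      6.615      2.523     0.7853
  Change      0.2585    -0.2585    -0.7756    -0.7756
  Equil       0.6592      6.356      1.747   0.009704
  solve Keq expr → x = -0.2585; check Q = 4.7010e-05
Then add 1.965 M of B.
Step 2:
                   G          B          L          E
  Initial     0.6592      8.321      1.747   0.009704
  Change  2.7593e-04 -2.7593e-04 -8.2778e-04 -8.2778e-04
  Equil       0.6595      8.321      1.747   0.008876
  solve Keq expr → x = -2.7593e-04; check Q = 4.7010e-05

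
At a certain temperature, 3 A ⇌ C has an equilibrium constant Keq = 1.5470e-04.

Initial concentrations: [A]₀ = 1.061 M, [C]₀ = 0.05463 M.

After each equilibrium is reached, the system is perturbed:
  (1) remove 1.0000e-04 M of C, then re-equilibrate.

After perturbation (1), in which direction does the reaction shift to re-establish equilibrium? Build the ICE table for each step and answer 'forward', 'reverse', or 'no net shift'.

Direction: forward

Q₀ = 0.04574 vs Keq = 1.5470e-04 ⇒ Q>K, reverse
Step 1:
                   A          C
  init         1.061    0.05463
  Δ            0.163   -0.05435
  eq           1.224 2.8371e-04
  solve Keq expr → x = -0.05435; check Q = 1.5470e-04
Then remove 1.0000e-04 M of C.
Step 2:
                   A          C
  init         1.224 1.8371e-04
  Δ       -2.9938e-04 9.9792e-05
  eq           1.224 2.8350e-04
  solve Keq expr → x = 9.9792e-05; check Q = 1.5470e-04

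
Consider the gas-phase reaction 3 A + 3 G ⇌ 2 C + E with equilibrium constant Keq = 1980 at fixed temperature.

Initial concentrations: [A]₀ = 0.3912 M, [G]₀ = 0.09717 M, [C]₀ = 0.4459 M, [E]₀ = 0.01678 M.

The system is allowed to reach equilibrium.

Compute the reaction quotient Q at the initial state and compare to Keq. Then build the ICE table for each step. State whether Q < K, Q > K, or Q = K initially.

Q₀ = 60.74; Q < K (proceeds forward)

Q₀ = 60.74 vs Keq = 1980 ⇒ Q<K, forward
Step 1:
                   A          G          C          E
  I           0.3912    0.09717     0.4459    0.01678
  C         -0.05084   -0.05084    0.03389    0.01695
  E           0.3404    0.04633     0.4798    0.03373
  solve Keq expr → x = 0.01695; check Q = 1980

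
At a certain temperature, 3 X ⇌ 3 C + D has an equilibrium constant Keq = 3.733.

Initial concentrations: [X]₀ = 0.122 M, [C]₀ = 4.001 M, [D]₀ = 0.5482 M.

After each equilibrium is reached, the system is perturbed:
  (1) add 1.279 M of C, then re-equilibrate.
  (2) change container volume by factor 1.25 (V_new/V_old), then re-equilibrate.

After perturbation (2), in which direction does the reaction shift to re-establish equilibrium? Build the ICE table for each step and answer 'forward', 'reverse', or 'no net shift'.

Direction: forward

Q₀ = 1.9336e+04 vs Keq = 3.733 ⇒ Q>K, reverse
Step 1:
                    X           C           D
  I             0.122       4.001      0.5482
  C             1.018      -1.018     -0.3395
  E              1.14       2.983      0.2087
  solve Keq expr → x = -0.3395; check Q = 3.733
Then add 1.279 M of C.
Step 2:
                    X           C           D
  I              1.14       4.262      0.2087
  C            0.2106     -0.2106    -0.07021
  E             1.351       4.051      0.1385
  solve Keq expr → x = -0.07021; check Q = 3.733
Then change container volume by factor 1.25 (V_new/V_old).
Step 3:
                    X           C           D
  I             1.081       3.241      0.1108
  C          -0.03378     0.03378     0.01126
  E             1.047       3.275      0.1221
  solve Keq expr → x = 0.01126; check Q = 3.733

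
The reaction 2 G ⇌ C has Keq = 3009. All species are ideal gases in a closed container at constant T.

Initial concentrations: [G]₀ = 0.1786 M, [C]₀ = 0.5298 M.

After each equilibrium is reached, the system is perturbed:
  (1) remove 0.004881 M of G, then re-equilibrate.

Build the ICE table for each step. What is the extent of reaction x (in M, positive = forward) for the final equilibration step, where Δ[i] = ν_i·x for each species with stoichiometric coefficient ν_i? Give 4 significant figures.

Q₀ = 16.61 vs Keq = 3009 ⇒ Q<K, forward
Step 1:
                    G           C
  init         0.1786      0.5298
  Δ           -0.1643     0.08217
  eq          0.01426       0.612
  solve Keq expr → x = 0.08217; check Q = 3009
Then remove 0.004881 M of G.
Step 2:
                    G           C
  init        0.00938       0.612
  Δ          0.004853   -0.002426
  eq          0.01423      0.6095
  solve Keq expr → x = -0.002426; check Q = 3009

x = -0.002426 M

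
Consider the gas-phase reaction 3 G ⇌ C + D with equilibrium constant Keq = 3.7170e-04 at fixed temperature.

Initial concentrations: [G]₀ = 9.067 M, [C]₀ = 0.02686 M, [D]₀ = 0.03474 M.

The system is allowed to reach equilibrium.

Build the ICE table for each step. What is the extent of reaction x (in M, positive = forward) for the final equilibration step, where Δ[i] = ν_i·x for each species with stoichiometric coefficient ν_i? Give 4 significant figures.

x = 0.3957 M

Q₀ = 1.2518e-06 vs Keq = 3.7170e-04 ⇒ Q<K, forward
Step 1:
                  G         C         D
  I           9.067   0.02686   0.03474
  C          -1.187    0.3957    0.3957
  E            7.88    0.4225    0.4304
  solve Keq expr → x = 0.3957; check Q = 3.7170e-04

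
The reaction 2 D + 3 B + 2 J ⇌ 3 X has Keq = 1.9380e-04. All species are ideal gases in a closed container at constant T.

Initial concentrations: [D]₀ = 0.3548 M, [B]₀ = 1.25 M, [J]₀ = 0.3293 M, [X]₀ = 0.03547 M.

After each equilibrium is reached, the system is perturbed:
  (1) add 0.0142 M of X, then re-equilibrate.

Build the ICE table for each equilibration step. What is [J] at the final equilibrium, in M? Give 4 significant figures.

[J]_eq = 0.3497 M

Q₀ = 0.001674 vs Keq = 1.9380e-04 ⇒ Q>K, reverse
Step 1:
                   D          B          J          X
  init        0.3548       1.25     0.3293    0.03547
  Δ          0.01144    0.01716    0.01144   -0.01716
  eq          0.3662      1.267     0.3407    0.01831
  solve Keq expr → x = -0.005719; check Q = 1.9380e-04
Then add 0.0142 M of X.
Step 2:
                   D          B          J          X
  init        0.3662      1.267     0.3407    0.03251
  Δ          0.00892    0.01338    0.00892   -0.01338
  eq          0.3752      1.281     0.3497    0.01913
  solve Keq expr → x = -0.00446; check Q = 1.9380e-04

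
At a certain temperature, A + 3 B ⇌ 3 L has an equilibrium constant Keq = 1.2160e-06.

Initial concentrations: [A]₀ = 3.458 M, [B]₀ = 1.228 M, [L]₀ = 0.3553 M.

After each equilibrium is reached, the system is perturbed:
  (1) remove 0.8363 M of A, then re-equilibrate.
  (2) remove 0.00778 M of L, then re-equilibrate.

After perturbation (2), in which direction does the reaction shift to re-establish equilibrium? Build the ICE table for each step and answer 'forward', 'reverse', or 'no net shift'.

Q₀ = 0.007004 vs Keq = 1.2160e-06 ⇒ Q>K, reverse
Step 1:
                   A          B          L
  init         3.458      1.228     0.3553
  Δ             0.11     0.3299    -0.3299
  eq           3.568      1.558    0.02541
  solve Keq expr → x = -0.11; check Q = 1.2160e-06
Then remove 0.8363 M of A.
Step 2:
                   A          B          L
  init         2.732      1.558    0.02541
  Δ       7.1018e-04   0.002131  -0.002131
  eq           2.732       1.56    0.02328
  solve Keq expr → x = -7.1018e-04; check Q = 1.2160e-06
Then remove 0.00778 M of L.
Step 3:
                   A          B          L
  init         2.732       1.56     0.0155
  Δ        -0.002553  -0.007659   0.007659
  eq            2.73      1.552    0.02316
  solve Keq expr → x = 0.002553; check Q = 1.2160e-06

Direction: forward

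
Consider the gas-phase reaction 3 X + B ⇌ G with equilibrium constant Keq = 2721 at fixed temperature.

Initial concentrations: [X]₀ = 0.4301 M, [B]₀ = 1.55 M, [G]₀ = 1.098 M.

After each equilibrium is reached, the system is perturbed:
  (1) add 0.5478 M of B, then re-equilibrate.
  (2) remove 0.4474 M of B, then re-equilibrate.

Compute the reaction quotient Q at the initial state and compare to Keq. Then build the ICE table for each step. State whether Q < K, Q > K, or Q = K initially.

Q₀ = 8.904 vs Keq = 2721 ⇒ Q<K, forward
Step 1:
                    X           B           G
  init         0.4301        1.55       1.098
  Δ           -0.3622     -0.1207      0.1207
  eq          0.06792       1.429       1.219
  solve Keq expr → x = 0.1207; check Q = 2721
Then add 0.5478 M of B.
Step 2:
                    X           B           G
  init        0.06792       1.977       1.219
  Δ         -0.006901     -0.0023      0.0023
  eq          0.06102       1.975       1.221
  solve Keq expr → x = 0.0023; check Q = 2721
Then remove 0.4474 M of B.
Step 3:
                    X           B           G
  init        0.06102       1.527       1.221
  Δ          0.005397    0.001799   -0.001799
  eq          0.06642       1.529       1.219
  solve Keq expr → x = -0.001799; check Q = 2721

Q₀ = 8.904; Q < K (proceeds forward)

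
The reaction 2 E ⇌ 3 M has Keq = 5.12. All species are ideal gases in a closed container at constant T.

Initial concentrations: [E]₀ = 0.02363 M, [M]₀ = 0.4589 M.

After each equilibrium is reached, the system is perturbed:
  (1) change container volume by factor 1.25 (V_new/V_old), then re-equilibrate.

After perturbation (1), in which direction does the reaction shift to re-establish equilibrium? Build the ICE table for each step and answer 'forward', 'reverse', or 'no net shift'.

Q₀ = 173.1 vs Keq = 5.12 ⇒ Q>K, reverse
Step 1:
                  E         M
  I         0.02363    0.4589
  C         0.06963   -0.1044
  E         0.09326    0.3545
  solve Keq expr → x = -0.03482; check Q = 5.12
Then change container volume by factor 1.25 (V_new/V_old).
Step 2:
                  E         M
  I         0.07461    0.2836
  C       -0.005138  0.007707
  E         0.06947    0.2913
  solve Keq expr → x = 0.002569; check Q = 5.12

Direction: forward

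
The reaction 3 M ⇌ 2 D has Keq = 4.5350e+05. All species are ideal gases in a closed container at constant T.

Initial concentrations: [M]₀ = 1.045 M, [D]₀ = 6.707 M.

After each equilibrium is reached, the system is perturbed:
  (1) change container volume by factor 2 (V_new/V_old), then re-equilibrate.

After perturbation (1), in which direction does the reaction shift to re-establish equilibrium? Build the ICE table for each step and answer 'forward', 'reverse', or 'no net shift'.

Direction: reverse

Q₀ = 39.42 vs Keq = 4.5350e+05 ⇒ Q<K, forward
Step 1:
                   M          D
  init         1.045      6.707
  Δ          -0.9957     0.6638
  eq          0.0493      7.371
  solve Keq expr → x = 0.3319; check Q = 4.5350e+05
Then change container volume by factor 2 (V_new/V_old).
Step 2:
                   M          D
  init       0.02465      3.685
  Δ         0.006383  -0.004255
  eq         0.03103      3.681
  solve Keq expr → x = -0.002128; check Q = 4.5350e+05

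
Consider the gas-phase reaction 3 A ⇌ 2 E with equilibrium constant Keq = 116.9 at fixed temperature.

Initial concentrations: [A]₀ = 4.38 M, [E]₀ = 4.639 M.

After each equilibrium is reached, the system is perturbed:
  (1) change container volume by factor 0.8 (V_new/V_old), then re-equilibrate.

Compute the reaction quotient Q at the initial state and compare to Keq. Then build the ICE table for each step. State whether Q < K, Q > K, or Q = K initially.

Q₀ = 0.2561 vs Keq = 116.9 ⇒ Q<K, forward
Step 1:
                   A          E
  Initial       4.38      4.639
  Change      -3.628      2.418
  Equil       0.7525      7.057
  solve Keq expr → x = 1.209; check Q = 116.9
Then change container volume by factor 0.8 (V_new/V_old).
Step 2:
                   A          E
  Initial     0.9406      8.822
  Change    -0.06458    0.04306
  Equil        0.876      8.865
  solve Keq expr → x = 0.02153; check Q = 116.9

Q₀ = 0.2561; Q < K (proceeds forward)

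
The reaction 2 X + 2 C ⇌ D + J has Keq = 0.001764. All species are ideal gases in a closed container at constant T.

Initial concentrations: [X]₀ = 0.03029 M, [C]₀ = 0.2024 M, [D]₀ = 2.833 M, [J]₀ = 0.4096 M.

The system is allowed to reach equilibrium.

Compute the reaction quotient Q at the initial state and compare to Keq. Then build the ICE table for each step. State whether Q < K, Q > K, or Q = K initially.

Q₀ = 3.0874e+04 vs Keq = 0.001764 ⇒ Q>K, reverse
Step 1:
                    X           C           D           J
  Initial     0.03029      0.2024       2.833      0.4096
  Change       0.8181      0.8181     -0.4091     -0.4091
  Equil        0.8484       1.021       2.424  5.4552e-04
  solve Keq expr → x = -0.4091; check Q = 0.001764

Q₀ = 3.0874e+04; Q > K (proceeds reverse)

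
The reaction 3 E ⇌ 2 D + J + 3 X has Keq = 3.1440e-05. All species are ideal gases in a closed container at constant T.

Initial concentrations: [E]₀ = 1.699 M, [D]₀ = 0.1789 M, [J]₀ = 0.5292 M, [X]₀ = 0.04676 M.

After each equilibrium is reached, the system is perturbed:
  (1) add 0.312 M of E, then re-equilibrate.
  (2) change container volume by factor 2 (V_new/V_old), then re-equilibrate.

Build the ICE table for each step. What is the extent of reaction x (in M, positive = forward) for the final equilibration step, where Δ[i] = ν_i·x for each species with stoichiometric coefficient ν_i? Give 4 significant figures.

x = 0.01713 M

Q₀ = 3.5309e-07 vs Keq = 3.1440e-05 ⇒ Q<K, forward
Step 1:
                   E          D          J          X
  Initial      1.699     0.1789     0.5292    0.04676
  Change     -0.1065      0.071     0.0355     0.1065
  Equil        1.592     0.2499     0.5647     0.1533
  solve Keq expr → x = 0.0355; check Q = 3.1440e-05
Then add 0.312 M of E.
Step 2:
                   E          D          J          X
  Initial      1.904     0.2499     0.5647     0.1533
  Change    -0.02087    0.01392   0.006958    0.02087
  Equil        1.884     0.2638     0.5717     0.1741
  solve Keq expr → x = 0.006958; check Q = 3.1440e-05
Then change container volume by factor 2 (V_new/V_old).
Step 3:
                   E          D          J          X
  Initial     0.9418     0.1319     0.2858    0.08707
  Change    -0.05138    0.03425    0.01713    0.05138
  Equil       0.8904     0.1662      0.303     0.1384
  solve Keq expr → x = 0.01713; check Q = 3.1440e-05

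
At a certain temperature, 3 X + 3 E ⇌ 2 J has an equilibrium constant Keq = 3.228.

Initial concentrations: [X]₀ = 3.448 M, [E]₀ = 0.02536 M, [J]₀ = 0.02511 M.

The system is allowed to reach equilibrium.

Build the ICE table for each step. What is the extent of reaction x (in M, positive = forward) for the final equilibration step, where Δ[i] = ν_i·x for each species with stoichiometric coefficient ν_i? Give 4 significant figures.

x = 0.002196 M

Q₀ = 0.9431 vs Keq = 3.228 ⇒ Q<K, forward
Step 1:
                    X           E           J
  I             3.448     0.02536     0.02511
  C         -0.006588   -0.006588    0.004392
  E             3.441     0.01877      0.0295
  solve Keq expr → x = 0.002196; check Q = 3.228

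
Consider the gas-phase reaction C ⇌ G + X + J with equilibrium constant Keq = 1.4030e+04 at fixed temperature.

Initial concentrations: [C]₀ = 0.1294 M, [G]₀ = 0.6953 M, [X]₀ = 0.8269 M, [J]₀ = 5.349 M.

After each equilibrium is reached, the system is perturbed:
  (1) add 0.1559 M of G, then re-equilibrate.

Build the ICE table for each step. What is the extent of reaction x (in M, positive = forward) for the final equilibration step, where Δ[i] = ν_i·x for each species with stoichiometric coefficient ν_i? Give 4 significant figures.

Q₀ = 23.77 vs Keq = 1.4030e+04 ⇒ Q<K, forward
Step 1:
                    C           G           X           J
  init         0.1294      0.6953      0.8269       5.349
  Δ           -0.1291      0.1291      0.1291      0.1291
  eq       3.0772e-04      0.8244       0.956       5.478
  solve Keq expr → x = 0.1291; check Q = 1.4030e+04
Then add 0.1559 M of G.
Step 2:
                    C           G           X           J
  init     3.0772e-04      0.9803       0.956       5.478
  Δ        5.8145e-05 -5.8145e-05 -5.8145e-05 -5.8145e-05
  eq       3.6587e-04      0.9802      0.9559       5.478
  solve Keq expr → x = -5.8145e-05; check Q = 1.4030e+04

x = -5.8145e-05 M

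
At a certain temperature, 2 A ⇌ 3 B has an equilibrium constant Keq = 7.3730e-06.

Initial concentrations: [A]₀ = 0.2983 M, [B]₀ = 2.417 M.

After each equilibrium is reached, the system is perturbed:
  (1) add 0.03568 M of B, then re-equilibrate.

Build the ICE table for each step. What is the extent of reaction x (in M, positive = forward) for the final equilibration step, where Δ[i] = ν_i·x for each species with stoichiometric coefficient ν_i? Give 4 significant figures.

x = -0.01181 M

Q₀ = 158.7 vs Keq = 7.3730e-06 ⇒ Q>K, reverse
Step 1:
                   A          B
  init        0.2983      2.417
  Δ            1.591     -2.387
  eq            1.89    0.02975
  solve Keq expr → x = -0.7957; check Q = 7.3730e-06
Then add 0.03568 M of B.
Step 2:
                   A          B
  init          1.89    0.06543
  Δ          0.02362   -0.03543
  eq           1.913       0.03
  solve Keq expr → x = -0.01181; check Q = 7.3730e-06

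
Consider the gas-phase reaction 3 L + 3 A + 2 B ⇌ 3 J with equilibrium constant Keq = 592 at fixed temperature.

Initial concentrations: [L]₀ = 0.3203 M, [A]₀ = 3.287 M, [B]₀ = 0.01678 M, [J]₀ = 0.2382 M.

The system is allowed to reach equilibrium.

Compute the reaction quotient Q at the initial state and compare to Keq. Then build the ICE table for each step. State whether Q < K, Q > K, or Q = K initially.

Q₀ = 41.13; Q < K (proceeds forward)

Q₀ = 41.13 vs Keq = 592 ⇒ Q<K, forward
Step 1:
                    L           A           B           J
  Initial      0.3203       3.287     0.01678      0.2382
  Change     -0.01711    -0.01711    -0.01141     0.01711
  Equil        0.3032        3.27    0.005371      0.2553
  solve Keq expr → x = 0.005704; check Q = 592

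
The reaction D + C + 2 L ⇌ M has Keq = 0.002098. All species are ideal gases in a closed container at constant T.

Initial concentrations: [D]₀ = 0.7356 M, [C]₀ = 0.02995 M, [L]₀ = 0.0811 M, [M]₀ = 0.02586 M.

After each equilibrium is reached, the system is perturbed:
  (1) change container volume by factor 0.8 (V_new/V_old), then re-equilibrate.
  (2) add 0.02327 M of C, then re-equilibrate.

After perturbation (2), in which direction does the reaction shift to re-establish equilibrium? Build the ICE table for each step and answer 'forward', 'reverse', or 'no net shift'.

Q₀ = 178.5 vs Keq = 0.002098 ⇒ Q>K, reverse
Step 1:
                  D         C         L         M
  Initial    0.7356   0.02995    0.0811   0.02586
  Change    0.02586   0.02586   0.05172  -0.02586
  Equil      0.7615   0.05581    0.1328 1.5727e-06
  solve Keq expr → x = -0.02586; check Q = 0.002098
Then change container volume by factor 0.8 (V_new/V_old).
Step 2:
                  D         C         L         M
  Initial    0.9518   0.06976     0.166 1.9659e-06
  Change  -1.8735e-06 -1.8735e-06 -3.7470e-06 1.8735e-06
  Equil      0.9518   0.06976     0.166 3.8394e-06
  solve Keq expr → x = 1.8735e-06; check Q = 0.002098
Then add 0.02327 M of C.
Step 3:
                  D         C         L         M
  Initial    0.9518   0.09303     0.166 3.8394e-06
  Change  -1.2805e-06 -1.2805e-06 -2.5610e-06 1.2805e-06
  Equil      0.9518   0.09303     0.166 5.1199e-06
  solve Keq expr → x = 1.2805e-06; check Q = 0.002098

Direction: forward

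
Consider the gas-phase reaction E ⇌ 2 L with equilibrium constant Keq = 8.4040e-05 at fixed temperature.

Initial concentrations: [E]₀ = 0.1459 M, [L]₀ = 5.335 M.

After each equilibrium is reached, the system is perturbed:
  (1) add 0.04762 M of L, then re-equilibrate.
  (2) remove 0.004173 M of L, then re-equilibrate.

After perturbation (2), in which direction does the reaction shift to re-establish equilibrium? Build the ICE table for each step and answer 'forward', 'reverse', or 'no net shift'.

Direction: forward

Q₀ = 195.1 vs Keq = 8.4040e-05 ⇒ Q>K, reverse
Step 1:
                   E          L
  Initial     0.1459      5.335
  Change        2.66      -5.32
  Equil        2.806    0.01536
  solve Keq expr → x = -2.66; check Q = 8.4040e-05
Then add 0.04762 M of L.
Step 2:
                   E          L
  Initial      2.806    0.06298
  Change     0.02378   -0.04756
  Equil        2.829    0.01542
  solve Keq expr → x = -0.02378; check Q = 8.4040e-05
Then remove 0.004173 M of L.
Step 3:
                   E          L
  Initial      2.829    0.01125
  Change   -0.002084   0.004167
  Equil        2.827    0.01541
  solve Keq expr → x = 0.002084; check Q = 8.4040e-05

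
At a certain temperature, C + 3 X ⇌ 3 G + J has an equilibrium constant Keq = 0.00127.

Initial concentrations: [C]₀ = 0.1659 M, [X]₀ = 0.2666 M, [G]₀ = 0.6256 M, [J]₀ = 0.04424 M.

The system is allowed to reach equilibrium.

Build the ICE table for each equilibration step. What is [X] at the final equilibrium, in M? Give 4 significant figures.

[X]_eq = 0.3989 M

Q₀ = 3.446 vs Keq = 0.00127 ⇒ Q>K, reverse
Step 1:
                    C           X           G           J
  Initial      0.1659      0.2666      0.6256     0.04424
  Change       0.0441      0.1323     -0.1323     -0.0441
  Equil          0.21      0.3989      0.4933  1.4101e-04
  solve Keq expr → x = -0.0441; check Q = 0.00127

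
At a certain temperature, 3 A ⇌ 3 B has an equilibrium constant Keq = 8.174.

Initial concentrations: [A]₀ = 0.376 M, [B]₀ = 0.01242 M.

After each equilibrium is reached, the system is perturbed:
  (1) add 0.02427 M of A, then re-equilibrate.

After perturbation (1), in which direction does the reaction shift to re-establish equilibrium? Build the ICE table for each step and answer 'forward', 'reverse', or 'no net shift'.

Direction: forward

Q₀ = 3.6041e-05 vs Keq = 8.174 ⇒ Q<K, forward
Step 1:
                   A          B
  init         0.376    0.01242
  Δ          -0.2471     0.2471
  eq          0.1289     0.2596
  solve Keq expr → x = 0.08238; check Q = 8.174
Then add 0.02427 M of A.
Step 2:
                   A          B
  init        0.1531     0.2596
  Δ         -0.01622    0.01622
  eq          0.1369     0.2758
  solve Keq expr → x = 0.005406; check Q = 8.174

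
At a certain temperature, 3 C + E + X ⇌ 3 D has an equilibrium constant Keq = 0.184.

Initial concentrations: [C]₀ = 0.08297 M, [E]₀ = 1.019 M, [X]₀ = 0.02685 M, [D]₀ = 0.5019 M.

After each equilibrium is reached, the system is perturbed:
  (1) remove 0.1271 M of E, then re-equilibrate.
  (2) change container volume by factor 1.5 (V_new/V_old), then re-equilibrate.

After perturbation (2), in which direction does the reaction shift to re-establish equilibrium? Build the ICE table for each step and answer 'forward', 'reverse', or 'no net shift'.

Q₀ = 8090 vs Keq = 0.184 ⇒ Q>K, reverse
Step 1:
                  C         E         X         D
  init      0.08297     1.019   0.02685    0.5019
  Δ          0.3622    0.1207    0.1207   -0.3622
  eq         0.4451      1.14    0.1476    0.1397
  solve Keq expr → x = -0.1207; check Q = 0.184
Then remove 0.1271 M of E.
Step 2:
                  C         E         X         D
  init       0.4451     1.013    0.1476    0.1397
  Δ        0.003808  0.001269  0.001269 -0.003808
  eq         0.4489     1.014    0.1488    0.1359
  solve Keq expr → x = -0.001269; check Q = 0.184
Then change container volume by factor 1.5 (V_new/V_old).
Step 3:
                  C         E         X         D
  init       0.2993    0.6759   0.09922   0.09063
  Δ         0.01622  0.005406  0.005406  -0.01622
  eq         0.3155    0.6813    0.1046   0.07441
  solve Keq expr → x = -0.005406; check Q = 0.184

Direction: reverse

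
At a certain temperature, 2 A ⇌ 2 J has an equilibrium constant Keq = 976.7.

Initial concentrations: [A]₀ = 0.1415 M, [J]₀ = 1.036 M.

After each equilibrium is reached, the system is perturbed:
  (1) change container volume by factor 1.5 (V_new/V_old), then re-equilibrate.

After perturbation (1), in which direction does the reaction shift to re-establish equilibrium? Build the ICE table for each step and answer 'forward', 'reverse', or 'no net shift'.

Direction: no net shift

Q₀ = 53.61 vs Keq = 976.7 ⇒ Q<K, forward
Step 1:
                    A           J
  I            0.1415       1.036
  C            -0.105       0.105
  E           0.03651       1.141
  solve Keq expr → x = 0.0525; check Q = 976.7
Then change container volume by factor 1.5 (V_new/V_old).
Step 2:
                    A           J
  I           0.02434      0.7607
  C                 0           0
  E           0.02434      0.7607
  solve Keq expr → x = 0; check Q = 976.7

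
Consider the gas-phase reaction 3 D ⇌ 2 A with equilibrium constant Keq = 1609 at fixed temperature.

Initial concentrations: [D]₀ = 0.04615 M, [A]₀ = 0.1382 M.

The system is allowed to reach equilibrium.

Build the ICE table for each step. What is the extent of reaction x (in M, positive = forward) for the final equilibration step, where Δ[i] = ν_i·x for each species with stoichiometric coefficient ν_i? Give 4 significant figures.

Q₀ = 194.3 vs Keq = 1609 ⇒ Q<K, forward
Step 1:
                    D           A
  init        0.04615      0.1382
  Δ          -0.02177     0.01451
  eq          0.02438      0.1527
  solve Keq expr → x = 0.007256; check Q = 1609

x = 0.007256 M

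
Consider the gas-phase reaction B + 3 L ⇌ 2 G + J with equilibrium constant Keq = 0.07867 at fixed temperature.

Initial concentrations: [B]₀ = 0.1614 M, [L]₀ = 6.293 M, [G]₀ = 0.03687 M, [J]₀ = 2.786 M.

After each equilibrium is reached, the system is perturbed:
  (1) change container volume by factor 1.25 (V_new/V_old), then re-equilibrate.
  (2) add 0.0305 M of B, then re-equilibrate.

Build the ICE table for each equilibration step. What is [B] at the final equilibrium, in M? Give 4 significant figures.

[B]_eq = 0.02641 M

Q₀ = 9.4157e-05 vs Keq = 0.07867 ⇒ Q<K, forward
Step 1:
                   B          L          G          J
  Initial     0.1614      6.293    0.03687      2.786
  Change     -0.1423     -0.427     0.2847     0.1423
  Equil      0.01907      5.866     0.3215      2.928
  solve Keq expr → x = 0.1423; check Q = 0.07867
Then change container volume by factor 1.25 (V_new/V_old).
Step 2:
                   B          L          G          J
  Initial    0.01525      4.693     0.2572      2.343
  Change    0.002855   0.008564  -0.005709  -0.002855
  Equil      0.01811      4.701     0.2515       2.34
  solve Keq expr → x = -0.002855; check Q = 0.07867
Then add 0.0305 M of B.
Step 3:
                   B          L          G          J
  Initial    0.04861      4.701     0.2515       2.34
  Change     -0.0222    -0.0666     0.0444     0.0222
  Equil      0.02641      4.635     0.2959      2.362
  solve Keq expr → x = 0.0222; check Q = 0.07867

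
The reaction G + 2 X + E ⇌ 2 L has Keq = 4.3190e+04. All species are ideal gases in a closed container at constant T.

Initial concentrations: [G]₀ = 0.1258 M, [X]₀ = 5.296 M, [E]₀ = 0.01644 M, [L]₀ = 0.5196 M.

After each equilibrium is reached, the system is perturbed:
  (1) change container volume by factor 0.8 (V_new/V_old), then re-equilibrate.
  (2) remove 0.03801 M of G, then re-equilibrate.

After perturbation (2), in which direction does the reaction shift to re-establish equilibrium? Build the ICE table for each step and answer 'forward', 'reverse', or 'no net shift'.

Direction: reverse

Q₀ = 4.654 vs Keq = 4.3190e+04 ⇒ Q<K, forward
Step 1:
                   G          X          E          L
  Initial     0.1258      5.296    0.01644     0.5196
  Change    -0.01644   -0.03288   -0.01644    0.03288
  Equil       0.1094      5.263 2.3329e-06     0.5525
  solve Keq expr → x = 0.01644; check Q = 4.3190e+04
Then change container volume by factor 0.8 (V_new/V_old).
Step 2:
                   G          X          E          L
  Initial     0.1367      6.579 2.9161e-06     0.6906
  Change  -1.0498e-06 -2.0995e-06 -1.0498e-06 2.0995e-06
  Equil       0.1367      6.579 1.8663e-06     0.6906
  solve Keq expr → x = 1.0498e-06; check Q = 4.3190e+04
Then remove 0.03801 M of G.
Step 3:
                   G          X          E          L
  Initial    0.09869      6.579 1.8663e-06     0.6906
  Change  7.1876e-07 1.4375e-06 7.1876e-07 -1.4375e-06
  Equil      0.09869      6.579 2.5851e-06     0.6906
  solve Keq expr → x = -7.1876e-07; check Q = 4.3190e+04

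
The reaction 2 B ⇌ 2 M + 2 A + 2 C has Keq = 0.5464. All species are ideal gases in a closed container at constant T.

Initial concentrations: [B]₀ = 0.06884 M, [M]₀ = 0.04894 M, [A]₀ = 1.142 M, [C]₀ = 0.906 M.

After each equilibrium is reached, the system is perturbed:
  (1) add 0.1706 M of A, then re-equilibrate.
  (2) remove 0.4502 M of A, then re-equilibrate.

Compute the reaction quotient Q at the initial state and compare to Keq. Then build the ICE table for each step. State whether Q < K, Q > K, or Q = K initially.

Q₀ = 0.541; Q < K (proceeds forward)

Q₀ = 0.541 vs Keq = 0.5464 ⇒ Q<K, forward
Step 1:
                   B          M          A          C
  init       0.06884    0.04894      1.142      0.906
  Δ       -1.3332e-04 1.3332e-04 1.3332e-04 1.3332e-04
  eq         0.06871    0.04907      1.142     0.9061
  solve Keq expr → x = 6.6659e-05; check Q = 0.5464
Then add 0.1706 M of A.
Step 2:
                   B          M          A          C
  init       0.06871    0.04907      1.313     0.9061
  Δ         0.003739  -0.003739  -0.003739  -0.003739
  eq         0.07245    0.04533      1.309     0.9024
  solve Keq expr → x = -0.001869; check Q = 0.5464
Then remove 0.4502 M of A.
Step 3:
                   B          M          A          C
  init       0.07245    0.04533     0.8588     0.9024
  Δ         -0.01141    0.01141    0.01141    0.01141
  eq         0.06104    0.05674     0.8702     0.9138
  solve Keq expr → x = 0.005703; check Q = 0.5464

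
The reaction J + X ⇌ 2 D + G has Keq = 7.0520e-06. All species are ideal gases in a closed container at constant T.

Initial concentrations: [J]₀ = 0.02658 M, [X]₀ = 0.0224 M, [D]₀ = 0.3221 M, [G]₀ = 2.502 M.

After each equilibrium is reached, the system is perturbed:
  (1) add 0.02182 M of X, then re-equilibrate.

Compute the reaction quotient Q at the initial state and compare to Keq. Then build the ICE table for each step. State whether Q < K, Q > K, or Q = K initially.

Q₀ = 436 vs Keq = 7.0520e-06 ⇒ Q>K, reverse
Step 1:
                   J          X          D          G
  I          0.02658     0.0224     0.3221      2.502
  C           0.1609     0.1609    -0.3218    -0.1609
  E           0.1875     0.1833 3.2172e-04      2.341
  solve Keq expr → x = -0.1609; check Q = 7.0520e-06
Then add 0.02182 M of X.
Step 2:
                   J          X          D          G
  I           0.1875     0.2051 3.2172e-04      2.341
  C       -9.2974e-06 -9.2974e-06 1.8595e-05 9.2974e-06
  E           0.1875     0.2051 3.4031e-04      2.341
  solve Keq expr → x = 9.2974e-06; check Q = 7.0520e-06

Q₀ = 436; Q > K (proceeds reverse)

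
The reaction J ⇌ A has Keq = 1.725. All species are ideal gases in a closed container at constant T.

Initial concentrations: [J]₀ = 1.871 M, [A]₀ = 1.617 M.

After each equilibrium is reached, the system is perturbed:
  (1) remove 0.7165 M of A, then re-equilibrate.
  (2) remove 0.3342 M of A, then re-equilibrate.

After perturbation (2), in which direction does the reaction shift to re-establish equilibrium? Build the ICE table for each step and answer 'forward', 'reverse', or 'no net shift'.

Direction: forward

Q₀ = 0.8642 vs Keq = 1.725 ⇒ Q<K, forward
Step 1:
                  J         A
  init        1.871     1.617
  Δ          -0.591     0.591
  eq           1.28     2.208
  solve Keq expr → x = 0.591; check Q = 1.725
Then remove 0.7165 M of A.
Step 2:
                  J         A
  init         1.28     1.492
  Δ         -0.2629    0.2629
  eq          1.017     1.754
  solve Keq expr → x = 0.2629; check Q = 1.725
Then remove 0.3342 M of A.
Step 3:
                  J         A
  init        1.017      1.42
  Δ         -0.1226    0.1226
  eq         0.8944     1.543
  solve Keq expr → x = 0.1226; check Q = 1.725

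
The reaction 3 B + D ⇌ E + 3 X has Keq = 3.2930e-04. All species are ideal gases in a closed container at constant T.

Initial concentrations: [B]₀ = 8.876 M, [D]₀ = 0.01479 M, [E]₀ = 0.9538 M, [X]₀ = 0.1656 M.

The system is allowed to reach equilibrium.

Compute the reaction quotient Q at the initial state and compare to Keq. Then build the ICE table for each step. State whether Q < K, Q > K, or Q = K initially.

Q₀ = 4.1881e-04 vs Keq = 3.2930e-04 ⇒ Q>K, reverse
Step 1:
                   B          D          E          X
  Initial      8.876    0.01479     0.9538     0.1656
  Change    0.005969    0.00199   -0.00199  -0.005969
  Equil        8.882    0.01678     0.9518     0.1596
  solve Keq expr → x = -0.00199; check Q = 3.2930e-04

Q₀ = 4.1881e-04; Q > K (proceeds reverse)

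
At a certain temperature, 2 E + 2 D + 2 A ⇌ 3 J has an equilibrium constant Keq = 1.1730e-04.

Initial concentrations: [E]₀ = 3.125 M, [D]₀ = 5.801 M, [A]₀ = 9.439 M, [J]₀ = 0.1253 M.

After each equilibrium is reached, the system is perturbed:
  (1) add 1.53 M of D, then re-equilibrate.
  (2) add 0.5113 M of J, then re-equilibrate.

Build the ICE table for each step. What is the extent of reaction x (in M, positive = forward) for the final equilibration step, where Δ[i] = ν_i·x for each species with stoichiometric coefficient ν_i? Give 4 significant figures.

Q₀ = 6.7189e-08 vs Keq = 1.1730e-04 ⇒ Q<K, forward
Step 1:
                   E          D          A          J
  I            3.125      5.801      9.439     0.1253
  C          -0.6684    -0.6684    -0.6684      1.003
  E            2.457      5.133      8.771      1.128
  solve Keq expr → x = 0.3342; check Q = 1.1730e-04
Then add 1.53 M of D.
Step 2:
                   E          D          A          J
  I            2.457      6.663      8.771      1.128
  C          -0.1022    -0.1022    -0.1022     0.1533
  E            2.354       6.56      8.668      1.281
  solve Keq expr → x = 0.05111; check Q = 1.1730e-04
Then add 0.5113 M of J.
Step 3:
                   E          D          A          J
  I            2.354       6.56      8.668      1.792
  C           0.2432     0.2432     0.2432    -0.3648
  E            2.598      6.804      8.912      1.428
  solve Keq expr → x = -0.1216; check Q = 1.1730e-04

x = -0.1216 M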